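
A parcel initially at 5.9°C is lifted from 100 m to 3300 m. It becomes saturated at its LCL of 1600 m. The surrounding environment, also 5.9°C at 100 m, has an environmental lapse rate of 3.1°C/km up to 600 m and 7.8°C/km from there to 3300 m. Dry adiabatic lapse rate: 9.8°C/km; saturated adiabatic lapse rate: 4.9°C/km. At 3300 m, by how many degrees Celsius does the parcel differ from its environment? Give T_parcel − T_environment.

-0.42°C (parcel cooler than environment)

Parcel:
  From 100 m to 1600 m (dry): cools by 9.8 × 1.5 = 14.7°C, giving -8.8°C.
  From 1600 m to 3300 m (saturated): cools by 4.9 × 1.7 = 8.33°C, giving -17.13°C.
Environment:
  From 100 m to 600 m (environment, lower layer): cools by 3.1 × 0.5 = 1.55°C, giving 4.35°C.
  From 600 m to 3300 m (environment, upper layer): cools by 7.8 × 2.7 = 21.06°C, giving -16.71°C.
T_parcel − T_env = -17.13 − (-16.71) = -0.42°C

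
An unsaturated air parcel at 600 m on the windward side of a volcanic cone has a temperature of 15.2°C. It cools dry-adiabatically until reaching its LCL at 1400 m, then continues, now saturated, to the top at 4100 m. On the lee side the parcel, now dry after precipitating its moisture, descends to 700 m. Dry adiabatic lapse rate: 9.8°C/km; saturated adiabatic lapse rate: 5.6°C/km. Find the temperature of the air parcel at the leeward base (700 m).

25.56°C

Dry to 1400 m: -9.8 × 0.8 km = -7.84°C, so T = 7.36°C.
Saturated to 4100 m: -5.6 × 2.7 km = -15.12°C, so T = -7.76°C.
Dry descent to 700 m: +9.8 × 3.4 km = +33.32°C, so T = 25.56°C.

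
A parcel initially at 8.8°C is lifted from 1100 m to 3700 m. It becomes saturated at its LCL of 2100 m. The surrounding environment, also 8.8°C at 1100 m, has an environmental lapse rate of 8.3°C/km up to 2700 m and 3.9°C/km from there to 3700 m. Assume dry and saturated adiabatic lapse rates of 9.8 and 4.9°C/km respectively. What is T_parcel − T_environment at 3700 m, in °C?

Parcel:
  1100–2100 m, dry: Δz = 1 km ⇒ ΔT = -9.8°C; T = -1°C
  2100–3700 m, saturated: Δz = 1.6 km ⇒ ΔT = -7.84°C; T = -8.84°C
Environment:
  1100–2700 m, environment, lower layer: Δz = 1.6 km ⇒ ΔT = -13.28°C; T = -4.48°C
  2700–3700 m, environment, upper layer: Δz = 1 km ⇒ ΔT = -3.9°C; T = -8.38°C
T_parcel − T_env = -8.84 − (-8.38) = -0.46°C

-0.46°C (parcel cooler than environment)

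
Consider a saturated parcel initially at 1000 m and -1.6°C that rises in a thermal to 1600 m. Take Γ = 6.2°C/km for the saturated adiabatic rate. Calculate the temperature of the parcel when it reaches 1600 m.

From 1000 m to 1600 m (saturated adiabatic): cools by 6.2 × 0.6 = 3.72°C, giving -5.32°C.

-5.32°C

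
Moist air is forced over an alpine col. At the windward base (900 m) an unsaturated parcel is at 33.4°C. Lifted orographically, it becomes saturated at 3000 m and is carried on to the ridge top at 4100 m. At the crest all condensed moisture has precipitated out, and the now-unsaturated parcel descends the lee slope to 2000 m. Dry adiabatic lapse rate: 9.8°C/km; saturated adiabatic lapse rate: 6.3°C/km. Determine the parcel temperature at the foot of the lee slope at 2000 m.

900–3000 m, dry: Δz = 2.1 km ⇒ ΔT = -20.58°C; T = 12.82°C
3000–4100 m, saturated: Δz = 1.1 km ⇒ ΔT = -6.93°C; T = 5.89°C
4100–2000 m, dry descent: Δz = 2.1 km ⇒ ΔT = +20.58°C; T = 26.47°C

26.47°C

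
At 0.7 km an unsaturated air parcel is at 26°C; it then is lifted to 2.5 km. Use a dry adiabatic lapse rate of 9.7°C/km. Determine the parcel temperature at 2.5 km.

700–2500 m, dry adiabatic: Δz = 1.8 km ⇒ ΔT = -17.46°C; T = 8.54°C

8.54°C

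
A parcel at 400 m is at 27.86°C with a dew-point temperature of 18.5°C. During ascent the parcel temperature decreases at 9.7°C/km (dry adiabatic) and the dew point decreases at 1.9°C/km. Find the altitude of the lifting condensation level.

1600 m

T and T_d converge at 9.7 − 1.9 = 7.8°C per km
Height above start = (27.86 − 18.5) / 7.8 = 1.2 km
LCL altitude = 400 m + 1200 m = 1600 m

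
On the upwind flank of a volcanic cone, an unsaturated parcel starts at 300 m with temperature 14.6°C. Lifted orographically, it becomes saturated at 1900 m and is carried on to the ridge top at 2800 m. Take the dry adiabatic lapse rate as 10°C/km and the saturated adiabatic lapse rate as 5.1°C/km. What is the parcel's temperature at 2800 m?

300 → 1900 m (dry, 10°C/km): ΔT = -10 × 1.6 = -16°C → T = -1.4°C
1900 → 2800 m (saturated, 5.1°C/km): ΔT = -5.1 × 0.9 = -4.59°C → T = -5.99°C

-5.99°C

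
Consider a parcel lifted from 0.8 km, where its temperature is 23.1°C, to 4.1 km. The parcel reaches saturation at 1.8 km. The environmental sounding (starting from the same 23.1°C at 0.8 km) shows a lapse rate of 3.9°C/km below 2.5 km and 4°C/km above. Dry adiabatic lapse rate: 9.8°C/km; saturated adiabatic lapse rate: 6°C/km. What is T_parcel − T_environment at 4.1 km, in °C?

-10.57°C (parcel cooler than environment)

Parcel:
  800 → 1800 m (dry, 9.8°C/km): ΔT = -9.8 × 1 = -9.8°C → T = 13.3°C
  1800 → 4100 m (saturated, 6°C/km): ΔT = -6 × 2.3 = -13.8°C → T = -0.5°C
Environment:
  800 → 2500 m (environment, lower layer, 3.9°C/km): ΔT = -3.9 × 1.7 = -6.63°C → T = 16.47°C
  2500 → 4100 m (environment, upper layer, 4°C/km): ΔT = -4 × 1.6 = -6.4°C → T = 10.07°C
T_parcel − T_env = -0.5 − 10.07 = -10.57°C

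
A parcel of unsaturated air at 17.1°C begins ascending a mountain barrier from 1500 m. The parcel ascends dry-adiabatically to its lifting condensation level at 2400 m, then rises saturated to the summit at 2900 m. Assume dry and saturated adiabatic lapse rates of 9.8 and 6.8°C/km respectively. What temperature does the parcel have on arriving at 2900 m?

4.88°C

From 1500 m to 2400 m (dry): cools by 9.8 × 0.9 = 8.82°C, giving 8.28°C.
From 2400 m to 2900 m (saturated): cools by 6.8 × 0.5 = 3.4°C, giving 4.88°C.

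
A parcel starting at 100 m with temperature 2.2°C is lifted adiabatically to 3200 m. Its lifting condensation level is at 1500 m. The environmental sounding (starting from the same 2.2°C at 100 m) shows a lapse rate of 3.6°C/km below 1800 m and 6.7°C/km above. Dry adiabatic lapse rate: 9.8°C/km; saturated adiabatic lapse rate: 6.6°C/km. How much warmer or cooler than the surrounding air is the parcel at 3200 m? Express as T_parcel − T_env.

-9.44°C (parcel cooler than environment)

Parcel:
  From 100 m to 1500 m (dry): cools by 9.8 × 1.4 = 13.72°C, giving -11.52°C.
  From 1500 m to 3200 m (saturated): cools by 6.6 × 1.7 = 11.22°C, giving -22.74°C.
Environment:
  From 100 m to 1800 m (environment, lower layer): cools by 3.6 × 1.7 = 6.12°C, giving -3.92°C.
  From 1800 m to 3200 m (environment, upper layer): cools by 6.7 × 1.4 = 9.38°C, giving -13.3°C.
T_parcel − T_env = -22.74 − (-13.3) = -9.44°C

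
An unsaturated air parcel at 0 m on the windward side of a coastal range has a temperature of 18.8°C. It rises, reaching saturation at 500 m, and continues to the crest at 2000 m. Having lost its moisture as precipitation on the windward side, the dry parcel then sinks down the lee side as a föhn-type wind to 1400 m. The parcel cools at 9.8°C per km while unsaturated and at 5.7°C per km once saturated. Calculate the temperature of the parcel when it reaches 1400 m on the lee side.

11.23°C

From 0 m to 500 m (dry): cools by 9.8 × 0.5 = 4.9°C, giving 13.9°C.
From 500 m to 2000 m (saturated): cools by 5.7 × 1.5 = 8.55°C, giving 5.35°C.
From 2000 m to 1400 m (dry descent): warms by 9.8 × 0.6 = 5.88°C, giving 11.23°C.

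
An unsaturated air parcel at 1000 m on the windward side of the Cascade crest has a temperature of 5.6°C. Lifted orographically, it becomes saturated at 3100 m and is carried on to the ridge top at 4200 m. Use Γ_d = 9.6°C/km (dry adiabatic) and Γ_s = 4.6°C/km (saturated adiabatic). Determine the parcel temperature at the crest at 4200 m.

1000 → 3100 m (dry, 9.6°C/km): ΔT = -9.6 × 2.1 = -20.16°C → T = -14.56°C
3100 → 4200 m (saturated, 4.6°C/km): ΔT = -4.6 × 1.1 = -5.06°C → T = -19.62°C

-19.62°C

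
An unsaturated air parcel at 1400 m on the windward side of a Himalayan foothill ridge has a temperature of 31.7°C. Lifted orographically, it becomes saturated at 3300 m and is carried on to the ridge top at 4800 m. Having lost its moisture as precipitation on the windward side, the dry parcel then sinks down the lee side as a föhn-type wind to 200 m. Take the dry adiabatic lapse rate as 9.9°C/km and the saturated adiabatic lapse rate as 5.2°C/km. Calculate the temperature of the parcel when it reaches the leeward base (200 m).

50.63°C

1400 → 3300 m (dry, 9.9°C/km): ΔT = -9.9 × 1.9 = -18.81°C → T = 12.89°C
3300 → 4800 m (saturated, 5.2°C/km): ΔT = -5.2 × 1.5 = -7.8°C → T = 5.09°C
4800 → 200 m (dry descent, 9.9°C/km): ΔT = +9.9 × 4.6 = +45.54°C → T = 50.63°C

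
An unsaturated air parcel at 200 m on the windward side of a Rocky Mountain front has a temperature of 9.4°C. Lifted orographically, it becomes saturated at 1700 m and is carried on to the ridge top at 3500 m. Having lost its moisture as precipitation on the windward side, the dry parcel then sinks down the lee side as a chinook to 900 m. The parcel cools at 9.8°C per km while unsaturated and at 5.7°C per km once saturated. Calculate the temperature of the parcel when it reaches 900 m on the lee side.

200 → 1700 m (dry, 9.8°C/km): ΔT = -9.8 × 1.5 = -14.7°C → T = -5.3°C
1700 → 3500 m (saturated, 5.7°C/km): ΔT = -5.7 × 1.8 = -10.26°C → T = -15.56°C
3500 → 900 m (dry descent, 9.8°C/km): ΔT = +9.8 × 2.6 = +25.48°C → T = 9.92°C

9.92°C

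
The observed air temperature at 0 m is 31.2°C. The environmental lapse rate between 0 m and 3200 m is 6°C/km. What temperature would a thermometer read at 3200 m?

Environmental to 3200 m: -6 × 3.2 km = -19.2°C, so T = 12°C.

12°C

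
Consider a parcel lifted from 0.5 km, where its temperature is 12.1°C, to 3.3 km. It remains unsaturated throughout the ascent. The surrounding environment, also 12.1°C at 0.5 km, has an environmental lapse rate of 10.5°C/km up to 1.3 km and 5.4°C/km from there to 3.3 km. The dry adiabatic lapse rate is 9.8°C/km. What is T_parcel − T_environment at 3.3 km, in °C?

Parcel:
  500–3300 m, dry: Δz = 2.8 km ⇒ ΔT = -27.44°C; T = -15.34°C
Environment:
  500–1300 m, environment, lower layer: Δz = 0.8 km ⇒ ΔT = -8.4°C; T = 3.7°C
  1300–3300 m, environment, upper layer: Δz = 2 km ⇒ ΔT = -10.8°C; T = -7.1°C
T_parcel − T_env = -15.34 − (-7.1) = -8.24°C

-8.24°C (parcel cooler than environment)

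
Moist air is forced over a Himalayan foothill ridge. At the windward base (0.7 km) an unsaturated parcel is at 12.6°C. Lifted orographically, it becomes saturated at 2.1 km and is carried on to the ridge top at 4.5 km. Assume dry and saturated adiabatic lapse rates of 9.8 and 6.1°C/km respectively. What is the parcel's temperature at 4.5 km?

-15.76°C

Dry to 2100 m: -9.8 × 1.4 km = -13.72°C, so T = -1.12°C.
Saturated to 4500 m: -6.1 × 2.4 km = -14.64°C, so T = -15.76°C.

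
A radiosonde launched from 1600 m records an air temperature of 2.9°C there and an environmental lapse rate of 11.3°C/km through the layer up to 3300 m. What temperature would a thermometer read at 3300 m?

1600–3300 m, environmental: Δz = 1.7 km ⇒ ΔT = -19.21°C; T = -16.31°C

-16.31°C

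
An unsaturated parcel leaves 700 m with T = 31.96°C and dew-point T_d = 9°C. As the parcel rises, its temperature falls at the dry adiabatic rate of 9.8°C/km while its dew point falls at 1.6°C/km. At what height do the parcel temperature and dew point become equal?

3500 m

T and T_d converge at 9.8 − 1.6 = 8.2°C per km
Height above start = (31.96 − 9) / 8.2 = 2.8 km
LCL altitude = 700 m + 2800 m = 3500 m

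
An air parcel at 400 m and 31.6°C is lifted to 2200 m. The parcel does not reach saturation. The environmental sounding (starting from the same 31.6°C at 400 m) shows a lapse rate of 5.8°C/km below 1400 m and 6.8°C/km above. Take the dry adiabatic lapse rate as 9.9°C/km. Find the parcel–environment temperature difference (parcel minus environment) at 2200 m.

-6.58°C (parcel cooler than environment)

Parcel:
  400 → 2200 m (dry, 9.9°C/km): ΔT = -9.9 × 1.8 = -17.82°C → T = 13.78°C
Environment:
  400 → 1400 m (environment, lower layer, 5.8°C/km): ΔT = -5.8 × 1 = -5.8°C → T = 25.8°C
  1400 → 2200 m (environment, upper layer, 6.8°C/km): ΔT = -6.8 × 0.8 = -5.44°C → T = 20.36°C
T_parcel − T_env = 13.78 − 20.36 = -6.58°C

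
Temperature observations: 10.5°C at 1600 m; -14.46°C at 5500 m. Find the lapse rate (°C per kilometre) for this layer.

Γ = −ΔT/Δz = (10.5 − (-14.46)) / (5500 − 1600) m
  = 24.96°C / 3.9 km = 6.4°C/km

6.4°C/km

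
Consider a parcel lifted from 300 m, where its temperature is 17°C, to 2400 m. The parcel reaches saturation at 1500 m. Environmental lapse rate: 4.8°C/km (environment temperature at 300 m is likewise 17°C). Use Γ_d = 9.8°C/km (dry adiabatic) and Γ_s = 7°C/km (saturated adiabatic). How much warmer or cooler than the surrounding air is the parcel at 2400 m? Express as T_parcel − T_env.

-7.98°C (parcel cooler than environment)

Parcel:
  300–1500 m, dry: Δz = 1.2 km ⇒ ΔT = -11.76°C; T = 5.24°C
  1500–2400 m, saturated: Δz = 0.9 km ⇒ ΔT = -6.3°C; T = -1.06°C
Environment:
  300–2400 m, environment: Δz = 2.1 km ⇒ ΔT = -10.08°C; T = 6.92°C
T_parcel − T_env = -1.06 − 6.92 = -7.98°C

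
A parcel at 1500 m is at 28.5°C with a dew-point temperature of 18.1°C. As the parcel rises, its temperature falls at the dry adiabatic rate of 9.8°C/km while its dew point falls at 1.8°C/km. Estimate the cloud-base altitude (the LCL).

T and T_d converge at 9.8 − 1.8 = 8°C per km
Height above start = (28.5 − 18.1) / 8 = 1.3 km
LCL altitude = 1500 m + 1300 m = 2800 m

2800 m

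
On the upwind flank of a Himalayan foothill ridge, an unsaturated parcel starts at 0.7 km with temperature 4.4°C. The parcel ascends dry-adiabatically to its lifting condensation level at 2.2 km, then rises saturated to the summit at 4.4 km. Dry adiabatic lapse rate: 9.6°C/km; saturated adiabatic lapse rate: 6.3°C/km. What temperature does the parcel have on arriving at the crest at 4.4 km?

-23.86°C

From 700 m to 2200 m (dry): cools by 9.6 × 1.5 = 14.4°C, giving -10°C.
From 2200 m to 4400 m (saturated): cools by 6.3 × 2.2 = 13.86°C, giving -23.86°C.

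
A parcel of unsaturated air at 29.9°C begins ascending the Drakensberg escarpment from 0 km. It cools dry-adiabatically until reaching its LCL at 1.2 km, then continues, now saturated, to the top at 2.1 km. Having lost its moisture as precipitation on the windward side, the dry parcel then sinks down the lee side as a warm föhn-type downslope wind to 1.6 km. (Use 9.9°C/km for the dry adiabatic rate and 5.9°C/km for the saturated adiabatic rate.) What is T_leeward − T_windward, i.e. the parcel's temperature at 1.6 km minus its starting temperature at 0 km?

0 → 1200 m (dry, 9.9°C/km): ΔT = -9.9 × 1.2 = -11.88°C → T = 18.02°C
1200 → 2100 m (saturated, 5.9°C/km): ΔT = -5.9 × 0.9 = -5.31°C → T = 12.71°C
2100 → 1600 m (dry descent, 9.9°C/km): ΔT = +9.9 × 0.5 = +4.95°C → T = 17.66°C
Net change vs windward start: 17.66 − 29.9 = -12.24°C

-12.24°C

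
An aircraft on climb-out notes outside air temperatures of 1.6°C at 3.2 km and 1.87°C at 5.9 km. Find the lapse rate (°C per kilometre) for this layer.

-0.1°C/km

Γ = −ΔT/Δz = (1.6 − 1.87) / (5900 − 3200) m
  = -0.27°C / 2.7 km = -0.1°C/km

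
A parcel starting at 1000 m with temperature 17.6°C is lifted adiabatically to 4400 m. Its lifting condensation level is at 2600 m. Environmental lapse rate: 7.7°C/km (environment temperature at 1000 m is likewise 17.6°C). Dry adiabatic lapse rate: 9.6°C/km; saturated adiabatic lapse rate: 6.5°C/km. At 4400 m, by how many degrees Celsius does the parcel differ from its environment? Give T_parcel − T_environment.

-0.88°C (parcel cooler than environment)

Parcel:
  1000–2600 m, dry: Δz = 1.6 km ⇒ ΔT = -15.36°C; T = 2.24°C
  2600–4400 m, saturated: Δz = 1.8 km ⇒ ΔT = -11.7°C; T = -9.46°C
Environment:
  1000–4400 m, environment: Δz = 3.4 km ⇒ ΔT = -26.18°C; T = -8.58°C
T_parcel − T_env = -9.46 − (-8.58) = -0.88°C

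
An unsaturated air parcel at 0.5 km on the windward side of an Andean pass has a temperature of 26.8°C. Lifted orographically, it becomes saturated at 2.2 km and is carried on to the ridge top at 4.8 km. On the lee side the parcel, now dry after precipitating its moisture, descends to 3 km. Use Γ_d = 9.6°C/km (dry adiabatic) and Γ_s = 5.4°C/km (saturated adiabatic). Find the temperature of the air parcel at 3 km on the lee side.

13.72°C

From 500 m to 2200 m (dry): cools by 9.6 × 1.7 = 16.32°C, giving 10.48°C.
From 2200 m to 4800 m (saturated): cools by 5.4 × 2.6 = 14.04°C, giving -3.56°C.
From 4800 m to 3000 m (dry descent): warms by 9.6 × 1.8 = 17.28°C, giving 13.72°C.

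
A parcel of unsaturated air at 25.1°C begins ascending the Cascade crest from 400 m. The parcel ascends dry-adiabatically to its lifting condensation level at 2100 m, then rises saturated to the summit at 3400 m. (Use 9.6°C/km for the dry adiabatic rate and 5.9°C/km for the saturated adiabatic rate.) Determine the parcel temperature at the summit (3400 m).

400 → 2100 m (dry, 9.6°C/km): ΔT = -9.6 × 1.7 = -16.32°C → T = 8.78°C
2100 → 3400 m (saturated, 5.9°C/km): ΔT = -5.9 × 1.3 = -7.67°C → T = 1.11°C

1.11°C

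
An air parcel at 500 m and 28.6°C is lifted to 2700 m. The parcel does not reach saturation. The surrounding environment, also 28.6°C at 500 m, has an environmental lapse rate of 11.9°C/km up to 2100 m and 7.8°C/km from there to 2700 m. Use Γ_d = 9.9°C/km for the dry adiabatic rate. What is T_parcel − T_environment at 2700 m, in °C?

+1.94°C (parcel warmer than environment)

Parcel:
  From 500 m to 2700 m (dry): cools by 9.9 × 2.2 = 21.78°C, giving 6.82°C.
Environment:
  From 500 m to 2100 m (environment, lower layer): cools by 11.9 × 1.6 = 19.04°C, giving 9.56°C.
  From 2100 m to 2700 m (environment, upper layer): cools by 7.8 × 0.6 = 4.68°C, giving 4.88°C.
T_parcel − T_env = 6.82 − 4.88 = +1.94°C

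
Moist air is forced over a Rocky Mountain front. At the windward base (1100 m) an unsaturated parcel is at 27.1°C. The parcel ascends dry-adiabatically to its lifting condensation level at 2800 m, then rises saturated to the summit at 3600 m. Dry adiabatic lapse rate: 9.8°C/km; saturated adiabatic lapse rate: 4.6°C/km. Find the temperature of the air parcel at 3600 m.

Dry to 2800 m: -9.8 × 1.7 km = -16.66°C, so T = 10.44°C.
Saturated to 3600 m: -4.6 × 0.8 km = -3.68°C, so T = 6.76°C.

6.76°C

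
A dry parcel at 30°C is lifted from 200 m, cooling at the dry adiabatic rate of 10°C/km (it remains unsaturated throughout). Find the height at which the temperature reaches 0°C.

3200 m

Height above start = (30 − 0) / 10 = 3 km
Altitude = 200 m + 3000 m = 3200 m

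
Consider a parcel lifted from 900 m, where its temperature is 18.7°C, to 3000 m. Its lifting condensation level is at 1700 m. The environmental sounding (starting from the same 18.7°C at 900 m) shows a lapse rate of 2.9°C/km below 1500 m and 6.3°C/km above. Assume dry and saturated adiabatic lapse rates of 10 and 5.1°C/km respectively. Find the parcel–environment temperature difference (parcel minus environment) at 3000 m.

Parcel:
  Dry to 1700 m: -10 × 0.8 km = -8°C, so T = 10.7°C.
  Saturated to 3000 m: -5.1 × 1.3 km = -6.63°C, so T = 4.07°C.
Environment:
  Environment, lower layer to 1500 m: -2.9 × 0.6 km = -1.74°C, so T = 16.96°C.
  Environment, upper layer to 3000 m: -6.3 × 1.5 km = -9.45°C, so T = 7.51°C.
T_parcel − T_env = 4.07 − 7.51 = -3.44°C

-3.44°C (parcel cooler than environment)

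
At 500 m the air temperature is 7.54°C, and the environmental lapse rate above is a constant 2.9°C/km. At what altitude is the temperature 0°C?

Height above start = (7.54 − 0) / 2.9 = 2.6 km
Altitude = 500 m + 2600 m = 3100 m

3100 m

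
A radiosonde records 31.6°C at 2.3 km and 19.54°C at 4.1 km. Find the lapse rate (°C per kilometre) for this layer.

Γ = −ΔT/Δz = (31.6 − 19.54) / (4100 − 2300) m
  = 12.06°C / 1.8 km = 6.7°C/km

6.7°C/km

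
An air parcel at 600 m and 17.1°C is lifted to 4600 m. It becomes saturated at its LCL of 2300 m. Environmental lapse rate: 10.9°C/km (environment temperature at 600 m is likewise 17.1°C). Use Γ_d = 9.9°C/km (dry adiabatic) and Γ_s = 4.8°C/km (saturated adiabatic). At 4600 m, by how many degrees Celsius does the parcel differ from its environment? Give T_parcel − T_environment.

Parcel:
  600–2300 m, dry: Δz = 1.7 km ⇒ ΔT = -16.83°C; T = 0.27°C
  2300–4600 m, saturated: Δz = 2.3 km ⇒ ΔT = -11.04°C; T = -10.77°C
Environment:
  600–4600 m, environment: Δz = 4 km ⇒ ΔT = -43.6°C; T = -26.5°C
T_parcel − T_env = -10.77 − (-26.5) = +15.73°C

+15.73°C (parcel warmer than environment)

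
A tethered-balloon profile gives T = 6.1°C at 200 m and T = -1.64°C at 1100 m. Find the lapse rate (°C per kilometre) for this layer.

Γ = −ΔT/Δz = (6.1 − (-1.64)) / (1100 − 200) m
  = 7.74°C / 0.9 km = 8.6°C/km

8.6°C/km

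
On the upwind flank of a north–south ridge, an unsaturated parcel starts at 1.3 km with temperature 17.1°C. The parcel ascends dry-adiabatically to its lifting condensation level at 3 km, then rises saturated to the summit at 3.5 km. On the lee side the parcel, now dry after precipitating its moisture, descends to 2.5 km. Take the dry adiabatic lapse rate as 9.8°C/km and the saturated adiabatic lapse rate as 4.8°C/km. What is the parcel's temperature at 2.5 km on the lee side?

1300 → 3000 m (dry, 9.8°C/km): ΔT = -9.8 × 1.7 = -16.66°C → T = 0.44°C
3000 → 3500 m (saturated, 4.8°C/km): ΔT = -4.8 × 0.5 = -2.4°C → T = -1.96°C
3500 → 2500 m (dry descent, 9.8°C/km): ΔT = +9.8 × 1 = +9.8°C → T = 7.84°C

7.84°C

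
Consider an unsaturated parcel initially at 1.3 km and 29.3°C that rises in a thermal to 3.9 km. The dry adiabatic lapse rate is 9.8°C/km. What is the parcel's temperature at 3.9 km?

Dry adiabatic to 3900 m: -9.8 × 2.6 km = -25.48°C, so T = 3.82°C.

3.82°C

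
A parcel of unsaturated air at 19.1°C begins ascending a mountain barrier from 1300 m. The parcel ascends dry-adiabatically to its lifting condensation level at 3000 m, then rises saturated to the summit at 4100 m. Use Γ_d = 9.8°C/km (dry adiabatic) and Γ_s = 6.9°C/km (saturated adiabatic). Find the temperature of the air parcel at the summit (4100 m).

From 1300 m to 3000 m (dry): cools by 9.8 × 1.7 = 16.66°C, giving 2.44°C.
From 3000 m to 4100 m (saturated): cools by 6.9 × 1.1 = 7.59°C, giving -5.15°C.

-5.15°C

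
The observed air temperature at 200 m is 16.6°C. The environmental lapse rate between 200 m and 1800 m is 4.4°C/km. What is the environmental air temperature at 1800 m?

9.56°C

From 200 m to 1800 m (environmental): cools by 4.4 × 1.6 = 7.04°C, giving 9.56°C.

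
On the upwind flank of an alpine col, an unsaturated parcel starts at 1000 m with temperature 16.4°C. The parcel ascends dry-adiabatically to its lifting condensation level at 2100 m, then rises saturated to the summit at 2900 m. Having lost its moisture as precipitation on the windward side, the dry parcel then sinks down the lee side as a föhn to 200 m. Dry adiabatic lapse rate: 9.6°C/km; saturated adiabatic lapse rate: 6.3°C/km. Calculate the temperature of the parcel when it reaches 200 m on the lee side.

26.72°C

From 1000 m to 2100 m (dry): cools by 9.6 × 1.1 = 10.56°C, giving 5.84°C.
From 2100 m to 2900 m (saturated): cools by 6.3 × 0.8 = 5.04°C, giving 0.8°C.
From 2900 m to 200 m (dry descent): warms by 9.6 × 2.7 = 25.92°C, giving 26.72°C.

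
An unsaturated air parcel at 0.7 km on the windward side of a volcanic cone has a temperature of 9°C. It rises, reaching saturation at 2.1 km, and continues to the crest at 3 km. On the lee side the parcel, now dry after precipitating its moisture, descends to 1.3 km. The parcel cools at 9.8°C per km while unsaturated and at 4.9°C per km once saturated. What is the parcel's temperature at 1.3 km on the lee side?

700–2100 m, dry: Δz = 1.4 km ⇒ ΔT = -13.72°C; T = -4.72°C
2100–3000 m, saturated: Δz = 0.9 km ⇒ ΔT = -4.41°C; T = -9.13°C
3000–1300 m, dry descent: Δz = 1.7 km ⇒ ΔT = +16.66°C; T = 7.53°C

7.53°C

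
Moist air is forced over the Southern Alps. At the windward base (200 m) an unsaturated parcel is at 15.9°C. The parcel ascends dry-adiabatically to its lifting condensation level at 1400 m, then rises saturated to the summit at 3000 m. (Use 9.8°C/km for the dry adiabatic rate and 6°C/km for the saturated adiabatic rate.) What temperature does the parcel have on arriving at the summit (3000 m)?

-5.46°C

Dry to 1400 m: -9.8 × 1.2 km = -11.76°C, so T = 4.14°C.
Saturated to 3000 m: -6 × 1.6 km = -9.6°C, so T = -5.46°C.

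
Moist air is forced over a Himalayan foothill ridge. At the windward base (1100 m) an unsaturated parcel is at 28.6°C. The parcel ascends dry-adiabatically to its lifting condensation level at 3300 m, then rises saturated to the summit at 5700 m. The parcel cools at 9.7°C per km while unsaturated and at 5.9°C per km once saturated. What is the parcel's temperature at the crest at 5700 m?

From 1100 m to 3300 m (dry): cools by 9.7 × 2.2 = 21.34°C, giving 7.26°C.
From 3300 m to 5700 m (saturated): cools by 5.9 × 2.4 = 14.16°C, giving -6.9°C.

-6.9°C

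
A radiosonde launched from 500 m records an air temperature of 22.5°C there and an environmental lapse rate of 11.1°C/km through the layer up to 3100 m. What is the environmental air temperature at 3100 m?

-6.36°C

From 500 m to 3100 m (environmental): cools by 11.1 × 2.6 = 28.86°C, giving -6.36°C.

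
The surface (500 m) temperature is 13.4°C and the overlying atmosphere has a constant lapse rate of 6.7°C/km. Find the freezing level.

Height above start = (13.4 − 0) / 6.7 = 2 km
Altitude = 500 m + 2000 m = 2500 m

2500 m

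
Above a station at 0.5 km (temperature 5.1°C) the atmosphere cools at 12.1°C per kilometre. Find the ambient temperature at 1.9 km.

From 500 m to 1900 m (environmental): cools by 12.1 × 1.4 = 16.94°C, giving -11.84°C.

-11.84°C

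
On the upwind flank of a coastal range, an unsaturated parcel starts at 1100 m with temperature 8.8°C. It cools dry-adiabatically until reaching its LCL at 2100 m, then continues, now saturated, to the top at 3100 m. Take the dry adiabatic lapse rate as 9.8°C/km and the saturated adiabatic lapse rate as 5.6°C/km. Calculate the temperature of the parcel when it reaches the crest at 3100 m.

-6.6°C

1100 → 2100 m (dry, 9.8°C/km): ΔT = -9.8 × 1 = -9.8°C → T = -1°C
2100 → 3100 m (saturated, 5.6°C/km): ΔT = -5.6 × 1 = -5.6°C → T = -6.6°C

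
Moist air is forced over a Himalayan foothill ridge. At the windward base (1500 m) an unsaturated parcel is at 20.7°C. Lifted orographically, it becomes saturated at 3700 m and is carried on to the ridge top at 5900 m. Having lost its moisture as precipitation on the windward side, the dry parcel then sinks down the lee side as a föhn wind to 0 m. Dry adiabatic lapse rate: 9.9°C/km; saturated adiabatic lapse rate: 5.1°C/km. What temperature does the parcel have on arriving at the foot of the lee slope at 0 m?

46.11°C

1500 → 3700 m (dry, 9.9°C/km): ΔT = -9.9 × 2.2 = -21.78°C → T = -1.08°C
3700 → 5900 m (saturated, 5.1°C/km): ΔT = -5.1 × 2.2 = -11.22°C → T = -12.3°C
5900 → 0 m (dry descent, 9.9°C/km): ΔT = +9.9 × 5.9 = +58.41°C → T = 46.11°C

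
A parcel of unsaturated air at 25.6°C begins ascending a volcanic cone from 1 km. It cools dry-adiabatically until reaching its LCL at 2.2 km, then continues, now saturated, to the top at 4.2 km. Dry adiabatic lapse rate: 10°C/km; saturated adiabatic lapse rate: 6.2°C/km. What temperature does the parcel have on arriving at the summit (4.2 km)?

1000–2200 m, dry: Δz = 1.2 km ⇒ ΔT = -12°C; T = 13.6°C
2200–4200 m, saturated: Δz = 2 km ⇒ ΔT = -12.4°C; T = 1.2°C

1.2°C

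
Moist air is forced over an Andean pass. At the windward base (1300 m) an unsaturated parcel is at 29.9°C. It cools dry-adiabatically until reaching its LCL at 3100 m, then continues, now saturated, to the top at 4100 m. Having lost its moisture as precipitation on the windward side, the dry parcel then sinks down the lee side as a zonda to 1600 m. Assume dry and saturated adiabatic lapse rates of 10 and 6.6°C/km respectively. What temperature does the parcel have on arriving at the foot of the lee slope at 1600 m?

30.3°C

1300 → 3100 m (dry, 10°C/km): ΔT = -10 × 1.8 = -18°C → T = 11.9°C
3100 → 4100 m (saturated, 6.6°C/km): ΔT = -6.6 × 1 = -6.6°C → T = 5.3°C
4100 → 1600 m (dry descent, 10°C/km): ΔT = +10 × 2.5 = +25°C → T = 30.3°C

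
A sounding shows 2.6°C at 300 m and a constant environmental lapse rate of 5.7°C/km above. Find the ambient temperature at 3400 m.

300 → 3400 m (environmental, 5.7°C/km): ΔT = -5.7 × 3.1 = -17.67°C → T = -15.07°C

-15.07°C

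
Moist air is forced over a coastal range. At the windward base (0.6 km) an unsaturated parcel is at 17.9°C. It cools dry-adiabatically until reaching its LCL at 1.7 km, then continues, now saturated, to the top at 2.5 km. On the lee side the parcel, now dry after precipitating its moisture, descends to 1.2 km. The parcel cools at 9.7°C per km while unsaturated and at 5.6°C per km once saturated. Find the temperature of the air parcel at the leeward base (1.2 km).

15.36°C

From 600 m to 1700 m (dry): cools by 9.7 × 1.1 = 10.67°C, giving 7.23°C.
From 1700 m to 2500 m (saturated): cools by 5.6 × 0.8 = 4.48°C, giving 2.75°C.
From 2500 m to 1200 m (dry descent): warms by 9.7 × 1.3 = 12.61°C, giving 15.36°C.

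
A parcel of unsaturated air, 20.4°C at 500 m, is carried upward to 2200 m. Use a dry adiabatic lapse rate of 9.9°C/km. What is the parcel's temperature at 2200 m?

500 → 2200 m (dry adiabatic, 9.9°C/km): ΔT = -9.9 × 1.7 = -16.83°C → T = 3.57°C

3.57°C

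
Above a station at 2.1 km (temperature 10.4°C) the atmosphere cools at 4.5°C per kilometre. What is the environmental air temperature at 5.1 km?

From 2100 m to 5100 m (environmental): cools by 4.5 × 3 = 13.5°C, giving -3.1°C.

-3.1°C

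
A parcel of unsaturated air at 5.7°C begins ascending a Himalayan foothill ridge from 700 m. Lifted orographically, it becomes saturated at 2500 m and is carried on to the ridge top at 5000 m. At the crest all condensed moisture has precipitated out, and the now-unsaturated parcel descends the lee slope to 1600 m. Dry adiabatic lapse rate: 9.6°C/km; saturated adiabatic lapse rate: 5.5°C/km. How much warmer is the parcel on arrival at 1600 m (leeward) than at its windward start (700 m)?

700–2500 m, dry: Δz = 1.8 km ⇒ ΔT = -17.28°C; T = -11.58°C
2500–5000 m, saturated: Δz = 2.5 km ⇒ ΔT = -13.75°C; T = -25.33°C
5000–1600 m, dry descent: Δz = 3.4 km ⇒ ΔT = +32.64°C; T = 7.31°C
Net change vs windward start: 7.31 − 5.7 = +1.61°C

+1.61°C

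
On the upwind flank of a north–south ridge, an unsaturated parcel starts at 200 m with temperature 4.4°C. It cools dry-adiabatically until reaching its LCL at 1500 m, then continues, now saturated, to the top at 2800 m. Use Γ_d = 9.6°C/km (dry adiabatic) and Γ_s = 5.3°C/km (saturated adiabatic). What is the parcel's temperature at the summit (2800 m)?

200–1500 m, dry: Δz = 1.3 km ⇒ ΔT = -12.48°C; T = -8.08°C
1500–2800 m, saturated: Δz = 1.3 km ⇒ ΔT = -6.89°C; T = -14.97°C

-14.97°C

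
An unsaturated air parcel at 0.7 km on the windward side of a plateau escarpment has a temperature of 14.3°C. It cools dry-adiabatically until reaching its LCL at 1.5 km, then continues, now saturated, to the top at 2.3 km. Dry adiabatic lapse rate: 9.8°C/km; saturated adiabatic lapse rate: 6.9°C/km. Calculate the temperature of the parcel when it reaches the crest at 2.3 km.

0.94°C

700–1500 m, dry: Δz = 0.8 km ⇒ ΔT = -7.84°C; T = 6.46°C
1500–2300 m, saturated: Δz = 0.8 km ⇒ ΔT = -5.52°C; T = 0.94°C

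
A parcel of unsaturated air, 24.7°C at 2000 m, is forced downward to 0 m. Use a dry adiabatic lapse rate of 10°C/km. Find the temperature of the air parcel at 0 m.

2000 → 0 m (dry adiabatic, 10°C/km): ΔT = +10 × 2 = +20°C → T = 44.7°C

44.7°C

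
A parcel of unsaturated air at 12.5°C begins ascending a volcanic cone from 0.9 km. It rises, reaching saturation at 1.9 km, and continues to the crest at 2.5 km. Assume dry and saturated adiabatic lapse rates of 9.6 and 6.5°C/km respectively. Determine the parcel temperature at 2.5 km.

-1°C

Dry to 1900 m: -9.6 × 1 km = -9.6°C, so T = 2.9°C.
Saturated to 2500 m: -6.5 × 0.6 km = -3.9°C, so T = -1°C.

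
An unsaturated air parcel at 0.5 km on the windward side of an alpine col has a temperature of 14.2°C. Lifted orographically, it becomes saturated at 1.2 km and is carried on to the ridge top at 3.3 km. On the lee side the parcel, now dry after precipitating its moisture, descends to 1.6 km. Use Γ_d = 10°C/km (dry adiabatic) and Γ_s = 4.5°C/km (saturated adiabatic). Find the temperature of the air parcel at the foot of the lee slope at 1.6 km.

14.75°C

Dry to 1200 m: -10 × 0.7 km = -7°C, so T = 7.2°C.
Saturated to 3300 m: -4.5 × 2.1 km = -9.45°C, so T = -2.25°C.
Dry descent to 1600 m: +10 × 1.7 km = +17°C, so T = 14.75°C.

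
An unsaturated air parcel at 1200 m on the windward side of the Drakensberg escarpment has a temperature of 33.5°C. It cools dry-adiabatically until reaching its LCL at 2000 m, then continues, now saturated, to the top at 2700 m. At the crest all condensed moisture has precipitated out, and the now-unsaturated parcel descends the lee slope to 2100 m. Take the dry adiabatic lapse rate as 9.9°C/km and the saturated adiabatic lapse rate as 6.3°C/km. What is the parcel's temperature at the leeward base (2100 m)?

27.11°C

1200 → 2000 m (dry, 9.9°C/km): ΔT = -9.9 × 0.8 = -7.92°C → T = 25.58°C
2000 → 2700 m (saturated, 6.3°C/km): ΔT = -6.3 × 0.7 = -4.41°C → T = 21.17°C
2700 → 2100 m (dry descent, 9.9°C/km): ΔT = +9.9 × 0.6 = +5.94°C → T = 27.11°C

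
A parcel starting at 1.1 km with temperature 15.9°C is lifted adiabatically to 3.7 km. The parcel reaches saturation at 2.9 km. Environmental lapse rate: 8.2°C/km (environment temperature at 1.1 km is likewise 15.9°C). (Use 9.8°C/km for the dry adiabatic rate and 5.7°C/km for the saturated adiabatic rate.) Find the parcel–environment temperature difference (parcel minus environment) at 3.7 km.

-0.88°C (parcel cooler than environment)

Parcel:
  Dry to 2900 m: -9.8 × 1.8 km = -17.64°C, so T = -1.74°C.
  Saturated to 3700 m: -5.7 × 0.8 km = -4.56°C, so T = -6.3°C.
Environment:
  Environment to 3700 m: -8.2 × 2.6 km = -21.32°C, so T = -5.42°C.
T_parcel − T_env = -6.3 − (-5.42) = -0.88°C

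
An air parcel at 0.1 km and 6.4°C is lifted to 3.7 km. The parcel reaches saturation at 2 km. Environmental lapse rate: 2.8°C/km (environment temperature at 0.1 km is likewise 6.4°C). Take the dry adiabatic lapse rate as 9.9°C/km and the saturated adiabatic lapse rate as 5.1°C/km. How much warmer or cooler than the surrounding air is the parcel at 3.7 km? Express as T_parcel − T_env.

-17.4°C (parcel cooler than environment)

Parcel:
  100 → 2000 m (dry, 9.9°C/km): ΔT = -9.9 × 1.9 = -18.81°C → T = -12.41°C
  2000 → 3700 m (saturated, 5.1°C/km): ΔT = -5.1 × 1.7 = -8.67°C → T = -21.08°C
Environment:
  100 → 3700 m (environment, 2.8°C/km): ΔT = -2.8 × 3.6 = -10.08°C → T = -3.68°C
T_parcel − T_env = -21.08 − (-3.68) = -17.4°C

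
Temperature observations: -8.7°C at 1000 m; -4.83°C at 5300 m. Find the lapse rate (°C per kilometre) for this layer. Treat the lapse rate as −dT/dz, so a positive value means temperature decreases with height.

-0.9°C/km

Γ = −ΔT/Δz = (-8.7 − (-4.83)) / (5300 − 1000) m
  = -3.87°C / 4.3 km = -0.9°C/km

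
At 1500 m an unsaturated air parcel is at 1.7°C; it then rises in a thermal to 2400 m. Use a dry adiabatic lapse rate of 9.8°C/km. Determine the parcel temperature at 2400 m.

1500–2400 m, dry adiabatic: Δz = 0.9 km ⇒ ΔT = -8.82°C; T = -7.12°C

-7.12°C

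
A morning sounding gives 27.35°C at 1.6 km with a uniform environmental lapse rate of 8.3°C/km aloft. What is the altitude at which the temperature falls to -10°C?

Height above start = (27.35 − (-10)) / 8.3 = 4.5 km
Altitude = 1600 m + 4500 m = 6100 m

6.1 km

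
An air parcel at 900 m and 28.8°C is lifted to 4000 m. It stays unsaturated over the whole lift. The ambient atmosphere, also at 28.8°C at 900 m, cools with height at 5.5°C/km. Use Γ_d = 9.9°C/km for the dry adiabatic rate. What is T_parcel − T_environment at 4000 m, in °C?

-13.64°C (parcel cooler than environment)

Parcel:
  900–4000 m, dry: Δz = 3.1 km ⇒ ΔT = -30.69°C; T = -1.89°C
Environment:
  900–4000 m, environment: Δz = 3.1 km ⇒ ΔT = -17.05°C; T = 11.75°C
T_parcel − T_env = -1.89 − 11.75 = -13.64°C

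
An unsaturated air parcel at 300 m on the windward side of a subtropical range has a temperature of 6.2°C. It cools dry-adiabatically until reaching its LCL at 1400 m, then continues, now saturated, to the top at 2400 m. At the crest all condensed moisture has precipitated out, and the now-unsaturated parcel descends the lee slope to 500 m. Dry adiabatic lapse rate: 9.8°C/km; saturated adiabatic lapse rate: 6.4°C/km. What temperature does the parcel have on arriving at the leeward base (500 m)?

7.64°C

300–1400 m, dry: Δz = 1.1 km ⇒ ΔT = -10.78°C; T = -4.58°C
1400–2400 m, saturated: Δz = 1 km ⇒ ΔT = -6.4°C; T = -10.98°C
2400–500 m, dry descent: Δz = 1.9 km ⇒ ΔT = +18.62°C; T = 7.64°C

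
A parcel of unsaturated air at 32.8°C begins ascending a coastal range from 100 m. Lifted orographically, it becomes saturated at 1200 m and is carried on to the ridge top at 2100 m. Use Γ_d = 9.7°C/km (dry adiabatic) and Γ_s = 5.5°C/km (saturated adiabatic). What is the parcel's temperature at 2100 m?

17.18°C

100 → 1200 m (dry, 9.7°C/km): ΔT = -9.7 × 1.1 = -10.67°C → T = 22.13°C
1200 → 2100 m (saturated, 5.5°C/km): ΔT = -5.5 × 0.9 = -4.95°C → T = 17.18°C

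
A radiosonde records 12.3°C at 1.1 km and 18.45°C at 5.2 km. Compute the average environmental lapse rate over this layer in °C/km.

Γ = −ΔT/Δz = (12.3 − 18.45) / (5200 − 1100) m
  = -6.15°C / 4.1 km = -1.5°C/km

-1.5°C/km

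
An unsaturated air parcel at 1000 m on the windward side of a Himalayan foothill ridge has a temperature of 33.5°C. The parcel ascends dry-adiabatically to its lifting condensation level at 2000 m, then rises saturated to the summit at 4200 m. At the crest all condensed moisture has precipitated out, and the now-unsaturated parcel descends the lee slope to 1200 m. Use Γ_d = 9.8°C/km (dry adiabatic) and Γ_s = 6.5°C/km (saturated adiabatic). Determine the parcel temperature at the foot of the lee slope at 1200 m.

38.8°C

Dry to 2000 m: -9.8 × 1 km = -9.8°C, so T = 23.7°C.
Saturated to 4200 m: -6.5 × 2.2 km = -14.3°C, so T = 9.4°C.
Dry descent to 1200 m: +9.8 × 3 km = +29.4°C, so T = 38.8°C.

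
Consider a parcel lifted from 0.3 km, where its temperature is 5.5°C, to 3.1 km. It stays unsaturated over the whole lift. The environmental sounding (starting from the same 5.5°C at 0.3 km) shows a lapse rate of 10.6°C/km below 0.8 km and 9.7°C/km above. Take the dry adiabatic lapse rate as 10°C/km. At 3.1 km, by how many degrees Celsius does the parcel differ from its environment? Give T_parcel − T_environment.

-0.39°C (parcel cooler than environment)

Parcel:
  Dry to 3100 m: -10 × 2.8 km = -28°C, so T = -22.5°C.
Environment:
  Environment, lower layer to 800 m: -10.6 × 0.5 km = -5.3°C, so T = 0.2°C.
  Environment, upper layer to 3100 m: -9.7 × 2.3 km = -22.31°C, so T = -22.11°C.
T_parcel − T_env = -22.5 − (-22.11) = -0.39°C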